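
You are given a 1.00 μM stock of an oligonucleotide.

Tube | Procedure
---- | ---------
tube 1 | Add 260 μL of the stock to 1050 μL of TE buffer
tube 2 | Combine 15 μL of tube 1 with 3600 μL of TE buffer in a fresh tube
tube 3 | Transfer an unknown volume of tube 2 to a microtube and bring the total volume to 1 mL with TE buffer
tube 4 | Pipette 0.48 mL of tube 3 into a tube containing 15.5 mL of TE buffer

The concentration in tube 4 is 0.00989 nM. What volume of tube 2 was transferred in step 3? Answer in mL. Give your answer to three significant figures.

Step 1: 260 μL + 1050 μL = 1310 μL total → factor 1310/260 = 5.0385
Step 2: 15 μL + 3600 μL = 3615 μL total → factor 3615/15 = 241
Step 3: v brought to 1 mL → factor = 1 mL/v
Step 4: 0.48 mL + 15.5 mL = 15.98 mL total → factor 15.98/0.48 = 33.292
Product of known-step factors = 40425
Overall factor = 1.00 μM / (0.00989 nM) = 1.0111 × 10^5
Step-3 factor = 1.0111 × 10^5 / 40425 = 2.5012
v = 1 mL / 2.5012 = 0.400 mL

0.400 mL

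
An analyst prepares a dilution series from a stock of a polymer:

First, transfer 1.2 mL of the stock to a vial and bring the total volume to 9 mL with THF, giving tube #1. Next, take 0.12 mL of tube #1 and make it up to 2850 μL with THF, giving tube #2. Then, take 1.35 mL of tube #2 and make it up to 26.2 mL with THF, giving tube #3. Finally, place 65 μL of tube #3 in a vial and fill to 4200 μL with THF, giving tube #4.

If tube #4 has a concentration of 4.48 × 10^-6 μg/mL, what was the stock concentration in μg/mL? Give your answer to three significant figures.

1.00 μg/mL

Step 1: 1.2 mL brought to 9 mL → factor 9/1.2 = 7.5
Step 2: 0.12 mL brought to 2850 μL → factor 2.85/0.12 = 23.75
Step 3: 1.35 mL brought to 26.2 mL → factor 26.2/1.35 = 19.407
Step 4: 65 μL brought to 4200 μL → factor 4200/65 = 64.615
Overall dilution factor = 7.5 × 23.75 × 19.407 × 64.615 = 2.2337 × 10^5
Stock = 4.48 × 10^-6 μg/mL × 2.2337 × 10^5 = 1.00 μg/mL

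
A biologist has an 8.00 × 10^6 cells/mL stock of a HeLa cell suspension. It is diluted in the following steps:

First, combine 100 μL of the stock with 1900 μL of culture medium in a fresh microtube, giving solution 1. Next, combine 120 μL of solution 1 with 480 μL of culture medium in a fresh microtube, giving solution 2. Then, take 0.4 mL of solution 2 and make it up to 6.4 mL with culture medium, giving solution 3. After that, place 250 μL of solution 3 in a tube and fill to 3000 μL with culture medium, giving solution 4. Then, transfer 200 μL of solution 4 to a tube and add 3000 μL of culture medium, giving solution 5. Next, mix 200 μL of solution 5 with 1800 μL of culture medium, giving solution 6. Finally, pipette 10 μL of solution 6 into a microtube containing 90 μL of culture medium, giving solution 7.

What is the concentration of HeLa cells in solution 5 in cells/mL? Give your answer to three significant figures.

Step 1: 100 μL + 1900 μL = 2000 μL total → factor 2000/100 = 20
Step 2: 120 μL + 480 μL = 600 μL total → factor 600/120 = 5
Step 3: 0.4 mL brought to 6.4 mL → factor 6.4/0.4 = 16
Step 4: 250 μL brought to 3000 μL → factor 3000/250 = 12
Step 5: 200 μL + 3000 μL = 3200 μL total → factor 3200/200 = 16
Dilution factor through solution 5 = 20 × 5 × 16 × 12 × 16 = 3.072 × 10^5
[solution 5] = 8.00 × 10^6 cells/mL / 3.072 × 10^5 = 26.0 cells/mL

26.0 cells/mL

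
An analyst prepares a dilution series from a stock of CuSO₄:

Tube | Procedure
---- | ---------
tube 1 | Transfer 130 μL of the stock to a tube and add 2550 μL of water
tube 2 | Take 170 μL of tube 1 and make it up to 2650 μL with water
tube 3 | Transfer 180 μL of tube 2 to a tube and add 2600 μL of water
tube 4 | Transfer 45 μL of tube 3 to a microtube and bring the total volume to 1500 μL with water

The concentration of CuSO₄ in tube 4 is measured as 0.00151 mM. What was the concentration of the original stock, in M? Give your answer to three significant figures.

Step 1: 130 μL + 2550 μL = 2680 μL total → factor 2680/130 = 20.615
Step 2: 170 μL brought to 2650 μL → factor 2650/170 = 15.588
Step 3: 180 μL + 2600 μL = 2780 μL total → factor 2780/180 = 15.444
Step 4: 45 μL brought to 1500 μL → factor 1500/45 = 33.333
Overall dilution factor = 20.615 × 15.588 × 15.444 × 33.333 = 1.6544 × 10^5
Stock = 0.00151 mM × 1.6544 × 10^5 = 249.8 mM = 0.250 M

0.250 M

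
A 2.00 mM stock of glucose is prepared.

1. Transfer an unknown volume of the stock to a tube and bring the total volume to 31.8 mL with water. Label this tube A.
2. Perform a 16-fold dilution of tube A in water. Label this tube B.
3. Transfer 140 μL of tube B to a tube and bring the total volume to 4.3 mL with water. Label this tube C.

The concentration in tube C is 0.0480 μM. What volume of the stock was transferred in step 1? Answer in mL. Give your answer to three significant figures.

0.375 mL

Step 1: v brought to 31.8 mL → factor = 31.8 mL/v
Step 2: 16-fold → factor 16
Step 3: 140 μL brought to 4.3 mL → factor 4300/140 = 30.714
Product of known-step factors = 491.43
Overall factor = 2.00 mM / (0.0480 μM) = 41667
Step-1 factor = 41667 / 491.43 = 84.787
v = 31.8 mL / 84.787 = 0.375 mL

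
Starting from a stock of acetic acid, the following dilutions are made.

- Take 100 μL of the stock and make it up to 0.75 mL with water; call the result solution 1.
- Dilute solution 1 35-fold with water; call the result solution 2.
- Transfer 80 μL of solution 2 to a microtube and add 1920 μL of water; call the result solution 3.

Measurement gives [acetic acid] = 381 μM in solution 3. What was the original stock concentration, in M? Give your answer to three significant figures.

2.50 M

Step 1: 100 μL brought to 0.75 mL → factor 750/100 = 7.5
Step 2: 35-fold → factor 35
Step 3: 80 μL + 1920 μL = 2000 μL total → factor 2000/80 = 25
Overall dilution factor = 7.5 × 35 × 25 = 6562.5
Stock = 381 μM × 6562.5 = 2.500 × 10^6 μM = 2.50 M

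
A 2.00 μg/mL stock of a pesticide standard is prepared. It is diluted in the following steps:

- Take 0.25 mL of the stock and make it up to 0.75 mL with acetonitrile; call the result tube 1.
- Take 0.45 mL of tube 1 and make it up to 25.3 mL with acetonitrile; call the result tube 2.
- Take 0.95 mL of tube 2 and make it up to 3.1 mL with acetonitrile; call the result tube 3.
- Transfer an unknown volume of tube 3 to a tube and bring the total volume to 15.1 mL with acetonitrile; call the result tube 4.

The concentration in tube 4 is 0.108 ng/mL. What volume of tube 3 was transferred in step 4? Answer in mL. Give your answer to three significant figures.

0.449 mL

Step 1: 0.25 mL brought to 0.75 mL → factor 0.75/0.25 = 3
Step 2: 0.45 mL brought to 25.3 mL → factor 25.3/0.45 = 56.222
Step 3: 0.95 mL brought to 3.1 mL → factor 3.1/0.95 = 3.2632
Step 4: v brought to 15.1 mL → factor = 15.1 mL/v
Product of known-step factors = 550.39
Overall factor = 2.00 μg/mL / (0.108 ng/mL) = 18519
Step-4 factor = 18519 / 550.39 = 33.646
v = 15.1 mL / 33.646 = 0.449 mL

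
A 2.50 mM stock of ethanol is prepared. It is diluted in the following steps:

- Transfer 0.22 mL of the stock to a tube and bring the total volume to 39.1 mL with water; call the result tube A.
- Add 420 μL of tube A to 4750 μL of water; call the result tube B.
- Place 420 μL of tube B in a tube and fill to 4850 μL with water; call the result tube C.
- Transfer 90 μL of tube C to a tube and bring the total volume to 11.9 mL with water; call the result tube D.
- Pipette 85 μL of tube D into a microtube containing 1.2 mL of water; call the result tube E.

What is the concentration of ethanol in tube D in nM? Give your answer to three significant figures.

0.748 nM

Step 1: 0.22 mL brought to 39.1 mL → factor 39.1/0.22 = 177.73
Step 2: 420 μL + 4750 μL = 5170 μL total → factor 5170/420 = 12.31
Step 3: 420 μL brought to 4850 μL → factor 4850/420 = 11.548
Step 4: 90 μL brought to 11.9 mL → factor 11900/90 = 132.22
Dilution factor through tube D = 177.73 × 12.31 × 11.548 × 132.22 = 3.3404 × 10^6
[tube D] = 2.50 mM / 3.3404 × 10^6 = 7.484 × 10^-7 mM = 0.748 nM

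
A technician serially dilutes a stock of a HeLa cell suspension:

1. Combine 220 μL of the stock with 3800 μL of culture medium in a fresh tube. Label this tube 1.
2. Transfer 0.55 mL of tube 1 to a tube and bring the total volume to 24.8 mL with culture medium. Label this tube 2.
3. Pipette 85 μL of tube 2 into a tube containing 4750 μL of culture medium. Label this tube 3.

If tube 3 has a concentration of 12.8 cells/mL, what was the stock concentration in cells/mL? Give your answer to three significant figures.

Step 1: 220 μL + 3800 μL = 4020 μL total → factor 4020/220 = 18.273
Step 2: 0.55 mL brought to 24.8 mL → factor 24.8/0.55 = 45.091
Step 3: 85 μL + 4750 μL = 4835 μL total → factor 4835/85 = 56.882
Overall dilution factor = 18.273 × 45.091 × 56.882 = 46867
Stock = 12.8 cells/mL × 46867 = 6.00 × 10^5 cells/mL

6.00 × 10^5 cells/mL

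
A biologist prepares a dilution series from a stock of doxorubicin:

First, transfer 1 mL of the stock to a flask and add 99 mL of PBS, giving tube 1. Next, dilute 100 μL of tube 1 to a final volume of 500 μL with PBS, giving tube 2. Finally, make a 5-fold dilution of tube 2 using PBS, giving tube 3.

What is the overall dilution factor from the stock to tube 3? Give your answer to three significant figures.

2.50 × 10^3

Step 1: 1 mL + 99 mL = 100 mL total → factor 100/1 = 100
Step 2: 100 μL brought to 500 μL → factor 500/100 = 5
Step 3: 5-fold → factor 5
Overall dilution factor = 100 × 5 × 5 = 2500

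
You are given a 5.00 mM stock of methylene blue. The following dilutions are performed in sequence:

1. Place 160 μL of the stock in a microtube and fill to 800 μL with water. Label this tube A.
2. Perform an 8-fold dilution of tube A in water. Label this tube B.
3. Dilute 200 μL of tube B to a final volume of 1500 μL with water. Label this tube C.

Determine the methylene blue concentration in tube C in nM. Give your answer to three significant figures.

1.67 × 10^4 nM

Step 1: 160 μL brought to 800 μL → factor 800/160 = 5
Step 2: 8-fold → factor 8
Step 3: 200 μL brought to 1500 μL → factor 1500/200 = 7.5
Overall dilution factor = 5 × 8 × 7.5 = 300
Final = 5.00 mM / 300 = 0.01667 mM = 1.67 × 10^4 nM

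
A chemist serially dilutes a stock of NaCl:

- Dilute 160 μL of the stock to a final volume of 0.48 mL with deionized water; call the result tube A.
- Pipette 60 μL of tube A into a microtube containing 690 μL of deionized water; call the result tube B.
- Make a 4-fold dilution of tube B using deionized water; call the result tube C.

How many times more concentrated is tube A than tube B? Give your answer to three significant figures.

12.5

Step 1: 160 μL brought to 0.48 mL → factor 480/160 = 3
Step 2: 60 μL + 690 μL = 750 μL total → factor 750/60 = 12.5
Dilution factor to tube A = 3; to tube B = 37.5
[tube A]/[tube B] = (factor to tube B)/(factor to tube A) = 37.5/3 = 12.5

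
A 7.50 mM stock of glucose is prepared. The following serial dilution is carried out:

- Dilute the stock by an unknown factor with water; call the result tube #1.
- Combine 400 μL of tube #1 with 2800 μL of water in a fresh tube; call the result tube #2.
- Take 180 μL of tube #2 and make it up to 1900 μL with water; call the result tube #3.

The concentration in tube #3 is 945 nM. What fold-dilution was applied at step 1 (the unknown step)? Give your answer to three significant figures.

94.0-fold

Step 1: unknown factor x
Step 2: 400 μL + 2800 μL = 3200 μL total → factor 3200/400 = 8
Step 3: 180 μL brought to 1900 μL → factor 1900/180 = 10.556
Product of known-step factors = 84.444
Overall factor = 7.50 mM / (945 nM) = 7936.5
x = 7936.5 / 84.444 = 94.0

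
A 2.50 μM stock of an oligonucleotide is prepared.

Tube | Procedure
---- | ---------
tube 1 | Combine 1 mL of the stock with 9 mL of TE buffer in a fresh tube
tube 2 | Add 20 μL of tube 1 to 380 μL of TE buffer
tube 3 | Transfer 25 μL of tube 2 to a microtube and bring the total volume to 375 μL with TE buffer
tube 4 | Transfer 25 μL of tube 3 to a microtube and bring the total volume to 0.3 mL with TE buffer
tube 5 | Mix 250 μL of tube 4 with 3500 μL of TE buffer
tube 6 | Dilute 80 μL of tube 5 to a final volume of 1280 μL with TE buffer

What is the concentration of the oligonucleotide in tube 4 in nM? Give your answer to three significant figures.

0.0694 nM

Step 1: 1 mL + 9 mL = 10 mL total → factor 10/1 = 10
Step 2: 20 μL + 380 μL = 400 μL total → factor 400/20 = 20
Step 3: 25 μL brought to 375 μL → factor 375/25 = 15
Step 4: 25 μL brought to 0.3 mL → factor 300/25 = 12
Dilution factor through tube 4 = 10 × 20 × 15 × 12 = 36000
[tube 4] = 2.50 μM / 36000 = 6.944 × 10^-5 μM = 0.0694 nM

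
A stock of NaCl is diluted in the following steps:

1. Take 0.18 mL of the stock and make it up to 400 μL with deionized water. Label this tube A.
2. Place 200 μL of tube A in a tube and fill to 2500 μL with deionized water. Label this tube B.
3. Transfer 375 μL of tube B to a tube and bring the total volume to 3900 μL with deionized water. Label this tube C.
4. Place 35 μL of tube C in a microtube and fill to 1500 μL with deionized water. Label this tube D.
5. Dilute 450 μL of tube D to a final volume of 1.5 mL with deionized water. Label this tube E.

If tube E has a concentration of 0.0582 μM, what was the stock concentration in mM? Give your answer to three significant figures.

Step 1: 0.18 mL brought to 400 μL → factor 0.4/0.18 = 2.2222
Step 2: 200 μL brought to 2500 μL → factor 2500/200 = 12.5
Step 3: 375 μL brought to 3900 μL → factor 3900/375 = 10.4
Step 4: 35 μL brought to 1500 μL → factor 1500/35 = 42.857
Step 5: 450 μL brought to 1.5 mL → factor 1500/450 = 3.3333
Overall dilution factor = 2.2222 × 12.5 × 10.4 × 42.857 × 3.3333 = 41270
Stock = 0.0582 μM × 41270 = 2402 μM = 2.40 mM

2.40 mM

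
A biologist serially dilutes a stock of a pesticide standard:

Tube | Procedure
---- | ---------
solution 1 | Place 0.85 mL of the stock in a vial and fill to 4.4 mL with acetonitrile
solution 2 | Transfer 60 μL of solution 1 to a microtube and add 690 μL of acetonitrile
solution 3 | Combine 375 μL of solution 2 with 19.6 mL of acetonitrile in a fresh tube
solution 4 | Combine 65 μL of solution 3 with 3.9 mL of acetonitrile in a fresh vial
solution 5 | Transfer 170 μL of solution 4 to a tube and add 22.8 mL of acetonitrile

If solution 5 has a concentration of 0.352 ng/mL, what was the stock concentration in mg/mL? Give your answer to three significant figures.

10.0 mg/mL

Step 1: 0.85 mL brought to 4.4 mL → factor 4.4/0.85 = 5.1765
Step 2: 60 μL + 690 μL = 750 μL total → factor 750/60 = 12.5
Step 3: 375 μL + 19.6 mL = 19975 μL total → factor 19975/375 = 53.267
Step 4: 65 μL + 3.9 mL = 3965 μL total → factor 3965/65 = 61
Step 5: 170 μL + 22.8 mL = 22970 μL total → factor 22970/170 = 135.12
Overall dilution factor = 5.1765 × 12.5 × 53.267 × 61 × 135.12 = 2.8408 × 10^7
Stock = 0.352 ng/mL × 2.8408 × 10^7 = 1.000 × 10^7 ng/mL = 10.0 mg/mL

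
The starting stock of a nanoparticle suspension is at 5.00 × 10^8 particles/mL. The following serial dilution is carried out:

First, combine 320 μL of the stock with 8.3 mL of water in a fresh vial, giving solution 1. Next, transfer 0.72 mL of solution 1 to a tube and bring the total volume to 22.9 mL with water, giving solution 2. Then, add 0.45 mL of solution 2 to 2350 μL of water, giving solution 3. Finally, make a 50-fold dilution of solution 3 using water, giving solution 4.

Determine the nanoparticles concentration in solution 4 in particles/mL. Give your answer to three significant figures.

1.88 × 10^3 particles/mL

Step 1: 320 μL + 8.3 mL = 8620 μL total → factor 8620/320 = 26.938
Step 2: 0.72 mL brought to 22.9 mL → factor 22.9/0.72 = 31.806
Step 3: 0.45 mL + 2350 μL = 2.8 mL total → factor 2.8/0.45 = 6.2222
Step 4: 50-fold → factor 50
Overall dilution factor = 26.938 × 31.806 × 6.2222 × 50 = 2.6655 × 10^5
Final = 5.00 × 10^8 particles/mL / 2.6655 × 10^5 = 1.88 × 10^3 particles/mL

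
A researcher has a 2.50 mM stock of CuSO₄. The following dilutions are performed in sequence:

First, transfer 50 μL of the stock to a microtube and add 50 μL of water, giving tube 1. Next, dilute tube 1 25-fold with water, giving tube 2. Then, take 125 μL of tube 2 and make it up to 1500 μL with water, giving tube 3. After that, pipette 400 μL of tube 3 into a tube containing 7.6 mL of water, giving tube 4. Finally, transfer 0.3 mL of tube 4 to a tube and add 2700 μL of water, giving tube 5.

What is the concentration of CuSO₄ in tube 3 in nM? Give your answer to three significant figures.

Step 1: 50 μL + 50 μL = 100 μL total → factor 100/50 = 2
Step 2: 25-fold → factor 25
Step 3: 125 μL brought to 1500 μL → factor 1500/125 = 12
Dilution factor through tube 3 = 2 × 25 × 12 = 600
[tube 3] = 2.50 mM / 600 = 0.004167 mM = 4.17 × 10^3 nM

4.17 × 10^3 nM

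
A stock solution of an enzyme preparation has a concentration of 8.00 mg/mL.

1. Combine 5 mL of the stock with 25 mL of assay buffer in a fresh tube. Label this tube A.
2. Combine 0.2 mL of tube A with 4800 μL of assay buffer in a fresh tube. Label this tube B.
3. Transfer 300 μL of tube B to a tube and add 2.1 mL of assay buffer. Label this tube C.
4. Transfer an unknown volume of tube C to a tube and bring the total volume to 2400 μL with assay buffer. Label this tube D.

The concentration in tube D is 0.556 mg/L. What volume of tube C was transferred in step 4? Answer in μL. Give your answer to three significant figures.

Step 1: 5 mL + 25 mL = 30 mL total → factor 30/5 = 6
Step 2: 0.2 mL + 4800 μL = 5 mL total → factor 5/0.2 = 25
Step 3: 300 μL + 2.1 mL = 2400 μL total → factor 2400/300 = 8
Step 4: v brought to 2400 μL → factor = 2400 μL/v
Product of known-step factors = 1200
Overall factor = 8.00 mg/mL / (0.556 mg/L) = 14388
Step-4 factor = 14388 / 1200 = 11.99
v = 2400 μL / 11.99 = 200 μL

200 μL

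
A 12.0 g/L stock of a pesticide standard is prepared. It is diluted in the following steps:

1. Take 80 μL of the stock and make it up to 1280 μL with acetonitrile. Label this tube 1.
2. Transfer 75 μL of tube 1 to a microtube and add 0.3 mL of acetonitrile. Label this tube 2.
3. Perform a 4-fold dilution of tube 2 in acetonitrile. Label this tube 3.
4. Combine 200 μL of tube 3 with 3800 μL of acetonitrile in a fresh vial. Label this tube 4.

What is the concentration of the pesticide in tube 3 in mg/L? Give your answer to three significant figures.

37.5 mg/L

Step 1: 80 μL brought to 1280 μL → factor 1280/80 = 16
Step 2: 75 μL + 0.3 mL = 375 μL total → factor 375/75 = 5
Step 3: 4-fold → factor 4
Dilution factor through tube 3 = 16 × 5 × 4 = 320
[tube 3] = 12.0 g/L / 320 = 0.03750 g/L = 37.5 mg/L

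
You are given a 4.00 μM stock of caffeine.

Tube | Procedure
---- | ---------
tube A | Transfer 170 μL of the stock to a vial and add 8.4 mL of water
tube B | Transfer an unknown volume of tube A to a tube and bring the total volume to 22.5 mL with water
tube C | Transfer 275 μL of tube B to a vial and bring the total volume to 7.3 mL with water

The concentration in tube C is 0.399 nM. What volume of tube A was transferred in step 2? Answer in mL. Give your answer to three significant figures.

3.00 mL

Step 1: 170 μL + 8.4 mL = 8570 μL total → factor 8570/170 = 50.412
Step 2: v brought to 22.5 mL → factor = 22.5 mL/v
Step 3: 275 μL brought to 7.3 mL → factor 7300/275 = 26.545
Product of known-step factors = 1338.2
Overall factor = 4.00 μM / (0.399 nM) = 10025
Step-2 factor = 10025 / 1338.2 = 7.4914
v = 22.5 mL / 7.4914 = 3.00 mL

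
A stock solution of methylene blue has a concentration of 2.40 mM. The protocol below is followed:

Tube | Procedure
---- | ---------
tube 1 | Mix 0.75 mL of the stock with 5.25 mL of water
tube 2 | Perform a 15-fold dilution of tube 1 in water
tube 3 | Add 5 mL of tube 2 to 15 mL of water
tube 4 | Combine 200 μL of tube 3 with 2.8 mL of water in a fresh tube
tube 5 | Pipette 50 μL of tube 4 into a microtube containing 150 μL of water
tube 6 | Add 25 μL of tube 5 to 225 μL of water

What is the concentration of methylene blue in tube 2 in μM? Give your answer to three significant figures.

20.0 μM

Step 1: 0.75 mL + 5.25 mL = 6 mL total → factor 6/0.75 = 8
Step 2: 15-fold → factor 15
Dilution factor through tube 2 = 8 × 15 = 120
[tube 2] = 2.40 mM / 120 = 0.02000 mM = 20.0 μM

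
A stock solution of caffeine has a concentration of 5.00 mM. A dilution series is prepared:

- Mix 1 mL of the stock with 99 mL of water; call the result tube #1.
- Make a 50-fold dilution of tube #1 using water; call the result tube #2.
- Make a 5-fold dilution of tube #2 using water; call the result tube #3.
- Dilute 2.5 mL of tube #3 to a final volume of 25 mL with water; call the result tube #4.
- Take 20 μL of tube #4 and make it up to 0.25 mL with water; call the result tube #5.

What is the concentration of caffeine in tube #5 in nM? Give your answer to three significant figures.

1.60 nM

Step 1: 1 mL + 99 mL = 100 mL total → factor 100/1 = 100
Step 2: 50-fold → factor 50
Step 3: 5-fold → factor 5
Step 4: 2.5 mL brought to 25 mL → factor 25/2.5 = 10
Step 5: 20 μL brought to 0.25 mL → factor 250/20 = 12.5
Overall dilution factor = 100 × 50 × 5 × 10 × 12.5 = 3.125 × 10^6
Final = 5.00 mM / 3.125 × 10^6 = 1.600 × 10^-6 mM = 1.60 nM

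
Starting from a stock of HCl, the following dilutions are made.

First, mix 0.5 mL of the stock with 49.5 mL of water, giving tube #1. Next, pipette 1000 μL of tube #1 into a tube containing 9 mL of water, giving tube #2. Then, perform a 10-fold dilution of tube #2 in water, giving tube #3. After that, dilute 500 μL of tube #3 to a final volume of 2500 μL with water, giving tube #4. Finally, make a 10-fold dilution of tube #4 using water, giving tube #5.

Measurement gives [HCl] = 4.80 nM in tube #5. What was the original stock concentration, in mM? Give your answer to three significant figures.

2.40 mM

Step 1: 0.5 mL + 49.5 mL = 50 mL total → factor 50/0.5 = 100
Step 2: 1000 μL + 9 mL = 10000 μL total → factor 10000/1000 = 10
Step 3: 10-fold → factor 10
Step 4: 500 μL brought to 2500 μL → factor 2500/500 = 5
Step 5: 10-fold → factor 10
Overall dilution factor = 100 × 10 × 10 × 5 × 10 = 5 × 10^5
Stock = 4.80 nM × 5 × 10^5 = 2.400 × 10^6 nM = 2.40 mM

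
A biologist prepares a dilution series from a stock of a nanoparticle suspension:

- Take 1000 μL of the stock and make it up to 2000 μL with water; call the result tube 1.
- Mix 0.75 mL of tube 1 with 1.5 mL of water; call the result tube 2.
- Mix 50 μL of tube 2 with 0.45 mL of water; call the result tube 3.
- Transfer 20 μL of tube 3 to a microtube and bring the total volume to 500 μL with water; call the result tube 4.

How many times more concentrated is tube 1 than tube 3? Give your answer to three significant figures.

Step 1: 1000 μL brought to 2000 μL → factor 2000/1000 = 2
Step 2: 0.75 mL + 1.5 mL = 2.25 mL total → factor 2.25/0.75 = 3
Step 3: 50 μL + 0.45 mL = 500 μL total → factor 500/50 = 10
Dilution factor to tube 1 = 2; to tube 3 = 60
[tube 1]/[tube 3] = (factor to tube 3)/(factor to tube 1) = 60/2 = 30.0

30.0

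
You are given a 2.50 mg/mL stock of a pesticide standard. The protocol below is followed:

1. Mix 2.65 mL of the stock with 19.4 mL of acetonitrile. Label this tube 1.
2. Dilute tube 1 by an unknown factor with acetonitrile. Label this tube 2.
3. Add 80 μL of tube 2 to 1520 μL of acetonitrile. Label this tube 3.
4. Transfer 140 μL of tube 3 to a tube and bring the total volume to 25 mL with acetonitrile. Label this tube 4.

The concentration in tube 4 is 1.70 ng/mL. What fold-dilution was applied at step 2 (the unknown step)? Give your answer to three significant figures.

49.5-fold

Step 1: 2.65 mL + 19.4 mL = 22.05 mL total → factor 22.05/2.65 = 8.3208
Step 2: unknown factor x
Step 3: 80 μL + 1520 μL = 1600 μL total → factor 1600/80 = 20
Step 4: 140 μL brought to 25 mL → factor 25000/140 = 178.57
Product of known-step factors = 29717
Overall factor = 2.50 mg/mL / (1.70 ng/mL) = 1.4706 × 10^6
x = 1.4706 × 10^6 / 29717 = 49.5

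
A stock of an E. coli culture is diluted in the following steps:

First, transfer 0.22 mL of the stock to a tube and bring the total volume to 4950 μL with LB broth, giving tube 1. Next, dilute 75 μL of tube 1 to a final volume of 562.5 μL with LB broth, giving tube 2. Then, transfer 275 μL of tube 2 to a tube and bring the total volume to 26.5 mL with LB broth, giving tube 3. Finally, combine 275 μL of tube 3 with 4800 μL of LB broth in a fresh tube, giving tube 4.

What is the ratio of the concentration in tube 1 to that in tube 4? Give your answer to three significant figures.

Step 1: 0.22 mL brought to 4950 μL → factor 4.95/0.22 = 22.5
Step 2: 75 μL brought to 562.5 μL → factor 562.5/75 = 7.5
Step 3: 275 μL brought to 26.5 mL → factor 26500/275 = 96.364
Step 4: 275 μL + 4800 μL = 5075 μL total → factor 5075/275 = 18.455
Dilution factor to tube 1 = 22.5; to tube 4 = 3.001 × 10^5
[tube 1]/[tube 4] = (factor to tube 4)/(factor to tube 1) = 3.001 × 10^5/22.5 = 1.33 × 10^4

1.33 × 10^4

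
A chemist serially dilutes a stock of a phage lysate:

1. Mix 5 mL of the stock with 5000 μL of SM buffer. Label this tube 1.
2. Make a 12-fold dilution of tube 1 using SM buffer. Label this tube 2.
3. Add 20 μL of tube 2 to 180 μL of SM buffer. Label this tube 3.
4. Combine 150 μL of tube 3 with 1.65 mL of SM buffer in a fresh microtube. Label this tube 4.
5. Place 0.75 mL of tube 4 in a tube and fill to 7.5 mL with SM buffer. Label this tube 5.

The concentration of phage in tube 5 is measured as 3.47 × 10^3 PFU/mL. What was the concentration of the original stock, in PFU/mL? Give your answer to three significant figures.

9.99 × 10^7 PFU/mL

Step 1: 5 mL + 5000 μL = 10 mL total → factor 10/5 = 2
Step 2: 12-fold → factor 12
Step 3: 20 μL + 180 μL = 200 μL total → factor 200/20 = 10
Step 4: 150 μL + 1.65 mL = 1800 μL total → factor 1800/150 = 12
Step 5: 0.75 mL brought to 7.5 mL → factor 7.5/0.75 = 10
Overall dilution factor = 2 × 12 × 10 × 12 × 10 = 28800
Stock = 3.47 × 10^3 PFU/mL × 28800 = 9.99 × 10^7 PFU/mL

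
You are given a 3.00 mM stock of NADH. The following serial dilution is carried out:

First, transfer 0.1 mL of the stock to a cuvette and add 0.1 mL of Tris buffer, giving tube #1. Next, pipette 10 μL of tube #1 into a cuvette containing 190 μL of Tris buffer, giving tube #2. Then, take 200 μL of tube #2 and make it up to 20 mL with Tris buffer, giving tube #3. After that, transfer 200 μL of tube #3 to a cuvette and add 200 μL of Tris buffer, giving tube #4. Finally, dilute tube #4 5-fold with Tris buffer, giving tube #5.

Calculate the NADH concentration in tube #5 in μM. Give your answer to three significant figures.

Step 1: 0.1 mL + 0.1 mL = 0.2 mL total → factor 0.2/0.1 = 2
Step 2: 10 μL + 190 μL = 200 μL total → factor 200/10 = 20
Step 3: 200 μL brought to 20 mL → factor 20000/200 = 100
Step 4: 200 μL + 200 μL = 400 μL total → factor 400/200 = 2
Step 5: 5-fold → factor 5
Dilution factor through tube #5 = 2 × 20 × 100 × 2 × 5 = 40000
[tube #5] = 3.00 mM / 40000 = 7.500 × 10^-5 mM = 0.0750 μM

0.0750 μM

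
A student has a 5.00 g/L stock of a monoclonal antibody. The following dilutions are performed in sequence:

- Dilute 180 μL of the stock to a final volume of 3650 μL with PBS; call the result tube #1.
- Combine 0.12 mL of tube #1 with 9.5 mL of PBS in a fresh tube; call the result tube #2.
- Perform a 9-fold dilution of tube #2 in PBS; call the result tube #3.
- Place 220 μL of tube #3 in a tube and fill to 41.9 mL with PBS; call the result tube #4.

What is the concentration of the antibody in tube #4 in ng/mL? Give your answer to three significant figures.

1.79 ng/mL

Step 1: 180 μL brought to 3650 μL → factor 3650/180 = 20.278
Step 2: 0.12 mL + 9.5 mL = 9.62 mL total → factor 9.62/0.12 = 80.167
Step 3: 9-fold → factor 9
Step 4: 220 μL brought to 41.9 mL → factor 41900/220 = 190.45
Overall dilution factor = 20.278 × 80.167 × 9 × 190.45 = 2.7864 × 10^6
Final = 5.00 g/L / 2.7864 × 10^6 = 1.794 × 10^-6 g/L = 1.79 ng/mL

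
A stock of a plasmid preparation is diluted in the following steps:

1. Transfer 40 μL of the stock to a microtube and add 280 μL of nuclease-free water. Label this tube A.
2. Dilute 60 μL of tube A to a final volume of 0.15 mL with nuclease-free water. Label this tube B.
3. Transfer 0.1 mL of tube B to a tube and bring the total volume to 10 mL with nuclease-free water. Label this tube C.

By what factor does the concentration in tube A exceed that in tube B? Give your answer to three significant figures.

Step 1: 40 μL + 280 μL = 320 μL total → factor 320/40 = 8
Step 2: 60 μL brought to 0.15 mL → factor 150/60 = 2.5
Dilution factor to tube A = 8; to tube B = 20
[tube A]/[tube B] = (factor to tube B)/(factor to tube A) = 20/8 = 2.50

2.50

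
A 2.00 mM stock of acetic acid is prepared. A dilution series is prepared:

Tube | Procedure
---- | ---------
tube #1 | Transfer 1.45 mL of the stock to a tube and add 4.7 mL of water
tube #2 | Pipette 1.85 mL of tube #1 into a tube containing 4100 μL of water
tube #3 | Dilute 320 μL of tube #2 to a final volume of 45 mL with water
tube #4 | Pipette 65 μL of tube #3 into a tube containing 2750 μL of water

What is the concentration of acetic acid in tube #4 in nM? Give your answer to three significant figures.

Step 1: 1.45 mL + 4.7 mL = 6.15 mL total → factor 6.15/1.45 = 4.2414
Step 2: 1.85 mL + 4100 μL = 5.95 mL total → factor 5.95/1.85 = 3.2162
Step 3: 320 μL brought to 45 mL → factor 45000/320 = 140.62
Step 4: 65 μL + 2750 μL = 2815 μL total → factor 2815/65 = 43.308
Overall dilution factor = 4.2414 × 3.2162 × 140.62 × 43.308 = 83077
Final = 2.00 mM / 83077 = 2.407 × 10^-5 mM = 24.1 nM

24.1 nM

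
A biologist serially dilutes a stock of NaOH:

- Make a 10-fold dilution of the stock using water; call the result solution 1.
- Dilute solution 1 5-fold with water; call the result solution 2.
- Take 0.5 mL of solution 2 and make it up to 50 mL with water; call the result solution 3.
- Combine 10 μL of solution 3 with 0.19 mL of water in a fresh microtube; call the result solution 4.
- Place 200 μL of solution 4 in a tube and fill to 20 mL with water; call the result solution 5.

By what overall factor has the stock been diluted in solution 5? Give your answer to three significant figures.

1.00 × 10^7

Step 1: 10-fold → factor 10
Step 2: 5-fold → factor 5
Step 3: 0.5 mL brought to 50 mL → factor 50/0.5 = 100
Step 4: 10 μL + 0.19 mL = 200 μL total → factor 200/10 = 20
Step 5: 200 μL brought to 20 mL → factor 20000/200 = 100
Overall dilution factor = 10 × 5 × 100 × 20 × 100 = 1 × 10^7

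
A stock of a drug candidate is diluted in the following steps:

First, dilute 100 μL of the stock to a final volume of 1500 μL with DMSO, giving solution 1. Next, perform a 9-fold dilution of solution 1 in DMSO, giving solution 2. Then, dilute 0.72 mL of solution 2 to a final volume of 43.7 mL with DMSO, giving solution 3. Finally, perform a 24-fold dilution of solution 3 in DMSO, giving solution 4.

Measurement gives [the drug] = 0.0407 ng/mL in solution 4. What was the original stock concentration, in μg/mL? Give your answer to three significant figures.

8.00 μg/mL

Step 1: 100 μL brought to 1500 μL → factor 1500/100 = 15
Step 2: 9-fold → factor 9
Step 3: 0.72 mL brought to 43.7 mL → factor 43.7/0.72 = 60.694
Step 4: 24-fold → factor 24
Overall dilution factor = 15 × 9 × 60.694 × 24 = 1.9665 × 10^5
Stock = 0.0407 ng/mL × 1.9665 × 10^5 = 8004 ng/mL = 8.00 μg/mL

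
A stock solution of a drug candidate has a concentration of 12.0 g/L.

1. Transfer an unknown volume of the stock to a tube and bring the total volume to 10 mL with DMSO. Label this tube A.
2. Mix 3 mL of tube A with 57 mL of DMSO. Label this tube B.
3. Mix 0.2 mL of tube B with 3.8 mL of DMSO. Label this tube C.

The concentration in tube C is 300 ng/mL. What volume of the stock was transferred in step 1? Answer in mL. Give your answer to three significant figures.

Step 1: v brought to 10 mL → factor = 10 mL/v
Step 2: 3 mL + 57 mL = 60 mL total → factor 60/3 = 20
Step 3: 0.2 mL + 3.8 mL = 4 mL total → factor 4/0.2 = 20
Product of known-step factors = 400
Overall factor = 12.0 g/L / (300 ng/mL) = 40000
Step-1 factor = 40000 / 400 = 100
v = 10 mL / 100 = 0.100 mL

0.100 mL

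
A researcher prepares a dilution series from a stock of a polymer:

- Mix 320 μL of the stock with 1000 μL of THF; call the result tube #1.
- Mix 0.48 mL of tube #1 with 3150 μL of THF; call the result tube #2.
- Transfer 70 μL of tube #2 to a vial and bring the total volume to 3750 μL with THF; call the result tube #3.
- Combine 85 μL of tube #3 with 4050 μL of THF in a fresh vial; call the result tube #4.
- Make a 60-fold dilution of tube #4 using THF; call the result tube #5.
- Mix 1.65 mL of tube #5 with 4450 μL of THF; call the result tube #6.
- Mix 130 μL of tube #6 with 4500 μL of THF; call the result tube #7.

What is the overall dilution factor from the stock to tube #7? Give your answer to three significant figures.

6.42 × 10^8

Step 1: 320 μL + 1000 μL = 1320 μL total → factor 1320/320 = 4.125
Step 2: 0.48 mL + 3150 μL = 3.63 mL total → factor 3.63/0.48 = 7.5625
Step 3: 70 μL brought to 3750 μL → factor 3750/70 = 53.571
Step 4: 85 μL + 4050 μL = 4135 μL total → factor 4135/85 = 48.647
Step 5: 60-fold → factor 60
Step 6: 1.65 mL + 4450 μL = 6.1 mL total → factor 6.1/1.65 = 3.697
Step 7: 130 μL + 4500 μL = 4630 μL total → factor 4630/130 = 35.615
Overall dilution factor = 4.125 × 7.5625 × 53.571 × 48.647 × 60 × 3.697 × 35.615 = 6.4226 × 10^8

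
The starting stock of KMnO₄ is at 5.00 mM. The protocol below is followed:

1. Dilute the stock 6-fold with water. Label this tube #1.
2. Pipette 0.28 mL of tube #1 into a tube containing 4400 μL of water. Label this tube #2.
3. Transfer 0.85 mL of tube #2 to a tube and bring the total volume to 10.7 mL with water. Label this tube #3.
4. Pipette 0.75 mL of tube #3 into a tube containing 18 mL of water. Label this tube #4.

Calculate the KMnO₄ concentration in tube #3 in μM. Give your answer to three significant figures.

Step 1: 6-fold → factor 6
Step 2: 0.28 mL + 4400 μL = 4.68 mL total → factor 4.68/0.28 = 16.714
Step 3: 0.85 mL brought to 10.7 mL → factor 10.7/0.85 = 12.588
Dilution factor through tube #3 = 6 × 16.714 × 12.588 = 1262.4
[tube #3] = 5.00 mM / 1262.4 = 0.003961 mM = 3.96 μM

3.96 μM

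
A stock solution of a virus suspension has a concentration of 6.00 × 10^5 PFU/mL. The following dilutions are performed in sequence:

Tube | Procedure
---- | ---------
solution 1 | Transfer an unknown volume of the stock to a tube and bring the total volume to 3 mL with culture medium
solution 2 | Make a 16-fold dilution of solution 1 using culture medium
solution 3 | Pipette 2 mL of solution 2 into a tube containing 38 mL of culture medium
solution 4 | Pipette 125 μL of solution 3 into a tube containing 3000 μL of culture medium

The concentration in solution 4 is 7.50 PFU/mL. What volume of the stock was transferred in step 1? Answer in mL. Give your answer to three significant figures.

Step 1: v brought to 3 mL → factor = 3 mL/v
Step 2: 16-fold → factor 16
Step 3: 2 mL + 38 mL = 40 mL total → factor 40/2 = 20
Step 4: 125 μL + 3000 μL = 3125 μL total → factor 3125/125 = 25
Product of known-step factors = 8000
Overall factor = 6.00 × 10^5 PFU/mL / (7.50 PFU/mL) = 80000
Step-1 factor = 80000 / 8000 = 10
v = 3 mL / 10 = 0.300 mL

0.300 mL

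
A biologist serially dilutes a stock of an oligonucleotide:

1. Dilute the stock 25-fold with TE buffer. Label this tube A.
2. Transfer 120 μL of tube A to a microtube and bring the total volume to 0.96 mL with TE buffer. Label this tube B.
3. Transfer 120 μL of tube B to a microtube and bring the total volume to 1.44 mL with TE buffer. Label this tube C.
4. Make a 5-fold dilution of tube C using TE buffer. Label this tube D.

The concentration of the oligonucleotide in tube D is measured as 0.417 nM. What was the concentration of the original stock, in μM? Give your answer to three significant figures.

Step 1: 25-fold → factor 25
Step 2: 120 μL brought to 0.96 mL → factor 960/120 = 8
Step 3: 120 μL brought to 1.44 mL → factor 1440/120 = 12
Step 4: 5-fold → factor 5
Overall dilution factor = 25 × 8 × 12 × 5 = 12000
Stock = 0.417 nM × 12000 = 5004 nM = 5.00 μM

5.00 μM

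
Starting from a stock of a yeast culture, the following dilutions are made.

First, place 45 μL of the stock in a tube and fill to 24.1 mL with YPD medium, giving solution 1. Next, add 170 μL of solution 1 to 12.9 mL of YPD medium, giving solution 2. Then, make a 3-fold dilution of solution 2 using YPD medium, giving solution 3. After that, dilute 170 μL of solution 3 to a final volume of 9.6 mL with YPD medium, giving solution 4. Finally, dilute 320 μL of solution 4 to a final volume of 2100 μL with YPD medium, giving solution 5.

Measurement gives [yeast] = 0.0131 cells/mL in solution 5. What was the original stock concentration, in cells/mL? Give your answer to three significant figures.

Step 1: 45 μL brought to 24.1 mL → factor 24100/45 = 535.56
Step 2: 170 μL + 12.9 mL = 13070 μL total → factor 13070/170 = 76.882
Step 3: 3-fold → factor 3
Step 4: 170 μL brought to 9.6 mL → factor 9600/170 = 56.471
Step 5: 320 μL brought to 2100 μL → factor 2100/320 = 6.5625
Overall dilution factor = 535.56 × 76.882 × 3 × 56.471 × 6.5625 = 4.5777 × 10^7
Stock = 0.0131 cells/mL × 4.5777 × 10^7 = 6.00 × 10^5 cells/mL

6.00 × 10^5 cells/mL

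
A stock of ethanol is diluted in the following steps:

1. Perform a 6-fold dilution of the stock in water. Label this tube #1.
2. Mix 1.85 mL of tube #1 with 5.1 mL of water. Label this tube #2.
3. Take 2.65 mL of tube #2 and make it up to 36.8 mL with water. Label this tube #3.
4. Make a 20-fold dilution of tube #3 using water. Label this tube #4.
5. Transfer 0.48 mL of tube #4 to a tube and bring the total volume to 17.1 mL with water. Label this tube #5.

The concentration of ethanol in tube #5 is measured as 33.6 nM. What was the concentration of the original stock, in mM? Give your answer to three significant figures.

7.49 mM

Step 1: 6-fold → factor 6
Step 2: 1.85 mL + 5.1 mL = 6.95 mL total → factor 6.95/1.85 = 3.7568
Step 3: 2.65 mL brought to 36.8 mL → factor 36.8/2.65 = 13.887
Step 4: 20-fold → factor 20
Step 5: 0.48 mL brought to 17.1 mL → factor 17.1/0.48 = 35.625
Overall dilution factor = 6 × 3.7568 × 13.887 × 20 × 35.625 = 2.2302 × 10^5
Stock = 33.6 nM × 2.2302 × 10^5 = 7.494 × 10^6 nM = 7.49 mM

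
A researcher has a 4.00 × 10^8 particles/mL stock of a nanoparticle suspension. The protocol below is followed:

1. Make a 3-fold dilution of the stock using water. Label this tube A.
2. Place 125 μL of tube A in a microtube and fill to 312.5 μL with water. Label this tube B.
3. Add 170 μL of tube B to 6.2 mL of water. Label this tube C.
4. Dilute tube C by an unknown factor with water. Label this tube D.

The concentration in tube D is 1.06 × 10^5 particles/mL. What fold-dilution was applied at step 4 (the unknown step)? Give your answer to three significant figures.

Step 1: 3-fold → factor 3
Step 2: 125 μL brought to 312.5 μL → factor 312.5/125 = 2.5
Step 3: 170 μL + 6.2 mL = 6370 μL total → factor 6370/170 = 37.471
Step 4: unknown factor x
Product of known-step factors = 281.03
Overall factor = 4.00 × 10^8 particles/mL / (1.06 × 10^5 particles/mL) = 3773.6
x = 3773.6 / 281.03 = 13.4

13.4-fold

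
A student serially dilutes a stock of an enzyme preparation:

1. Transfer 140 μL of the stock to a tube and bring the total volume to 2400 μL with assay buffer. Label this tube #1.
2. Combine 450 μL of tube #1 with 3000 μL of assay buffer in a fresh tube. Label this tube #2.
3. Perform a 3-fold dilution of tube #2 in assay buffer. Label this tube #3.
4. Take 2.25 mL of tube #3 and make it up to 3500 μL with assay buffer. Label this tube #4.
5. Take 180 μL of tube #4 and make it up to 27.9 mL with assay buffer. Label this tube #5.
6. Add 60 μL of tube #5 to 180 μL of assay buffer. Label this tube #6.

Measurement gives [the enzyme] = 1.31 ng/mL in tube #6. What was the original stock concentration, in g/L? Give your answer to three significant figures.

0.498 g/L

Step 1: 140 μL brought to 2400 μL → factor 2400/140 = 17.143
Step 2: 450 μL + 3000 μL = 3450 μL total → factor 3450/450 = 7.6667
Step 3: 3-fold → factor 3
Step 4: 2.25 mL brought to 3500 μL → factor 3.5/2.25 = 1.5556
Step 5: 180 μL brought to 27.9 mL → factor 27900/180 = 155
Step 6: 60 μL + 180 μL = 240 μL total → factor 240/60 = 4
Overall dilution factor = 17.143 × 7.6667 × 3 × 1.5556 × 155 × 4 = 3.8027 × 10^5
Stock = 1.31 ng/mL × 3.8027 × 10^5 = 4.981 × 10^5 ng/mL = 0.498 g/L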